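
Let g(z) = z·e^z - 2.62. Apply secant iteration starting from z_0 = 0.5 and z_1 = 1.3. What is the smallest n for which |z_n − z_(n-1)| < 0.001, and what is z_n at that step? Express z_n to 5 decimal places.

g(0.5) = -1.7956394, g(1.3) = 2.1500857
z_2 = 1.3000000 − 2.1500857·(0.8000000)/(3.9457250) = 0.8640678;  |Δ| = 0.4359322
g(0.8640678) = -0.5697458
z_3 = 0.8640678 − (-0.5697458)·(-0.4359322)/(-2.7198315) = 0.9553862;  |Δ| = 0.0913184
g(0.9553862) = -0.1363071
z_4 = 0.9553862 − (-0.1363071)·(0.0913184)/(0.4334387) = 0.9841038;  |Δ| = 0.0287177
g(0.9841038) = 0.0128843
z_5 = 0.9841038 − 0.0128843·(0.0287177)/(0.1491915) = 0.9816237;  |Δ| = 0.0024801
g(0.9816237) = -0.0002562
z_6 = 0.9816237 − (-0.0002562)·(-0.0024801)/(-0.0131405) = 0.9816721;  |Δ| = 0.0000484
|z_6 − z_5| = 0.0000484 < 0.001

n = 6, z_n = 0.98167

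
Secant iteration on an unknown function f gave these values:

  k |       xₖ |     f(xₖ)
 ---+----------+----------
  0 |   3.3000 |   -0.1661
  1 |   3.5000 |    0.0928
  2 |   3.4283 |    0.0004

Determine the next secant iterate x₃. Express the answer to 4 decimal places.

x₃ = 3.4283 − 0.0004·(3.4283 − 3.5000) / (0.0004 − 0.0928)
   = 3.4283 − (-0.000029)/(-0.092400) = 3.427990

3.4280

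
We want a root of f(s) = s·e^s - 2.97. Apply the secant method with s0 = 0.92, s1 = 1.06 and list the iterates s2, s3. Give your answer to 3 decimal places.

f(0.92) = -0.66145, f(1.06) = 0.08955
s2 = 1.06000 − 0.08955·(1.06000 − 0.92000) / (0.08955 − (-0.66145)) = 1.06000 − (0.01254)/(0.75101) = 1.04331
f(1.04331) = -0.00849
s3 = 1.04331 − (-0.00849)·(1.04331 − 1.06000) / (-0.00849 − 0.08955) = 1.04331 − (0.00014)/(-0.09804) = 1.04475

1.043, 1.045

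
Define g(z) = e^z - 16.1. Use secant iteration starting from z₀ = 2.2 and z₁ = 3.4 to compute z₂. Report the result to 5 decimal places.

g(2.2) = -7.0749865, g(3.4) = 13.8641000
z₂ = 3.4000000 − 13.8641000·(3.4000000 − 2.2000000) / (13.8641000 − (-7.0749865)) = 3.4000000 − (16.6369201)/(20.9390865) = 2.6054610

2.60546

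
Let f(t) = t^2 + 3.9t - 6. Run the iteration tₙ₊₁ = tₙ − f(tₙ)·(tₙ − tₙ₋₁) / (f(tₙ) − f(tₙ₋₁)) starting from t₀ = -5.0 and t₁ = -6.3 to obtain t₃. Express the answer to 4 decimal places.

-5.0787

f(-5.0) = -0.500000, f(-6.3) = 9.120000
t₂ = -6.300000 − 9.120000·(-6.300000 − (-5.000000)) / (9.120000 − (-0.500000)) = -6.300000 − (-11.856000)/(9.620000) = -5.067568
f(-5.067568) = -0.083272
t₃ = -5.067568 − (-0.083272)·(-5.067568 − (-6.300000)) / (-0.083272 − 9.120000) = -5.067568 − (-0.102628)/(-9.203272) = -5.078719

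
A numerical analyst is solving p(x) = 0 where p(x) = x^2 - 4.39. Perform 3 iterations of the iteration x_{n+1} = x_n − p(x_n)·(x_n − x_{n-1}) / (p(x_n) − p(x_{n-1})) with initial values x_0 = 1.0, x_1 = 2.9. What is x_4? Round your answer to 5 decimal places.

2.09743

p(1.0) = -3.3900000, p(2.9) = 4.0200000
x_2 = 2.9000000 − 4.0200000·(2.9000000 − 1.0000000) / (4.0200000 − (-3.3900000)) = 2.9000000 − (7.6380000)/(7.4100000) = 1.8692308
p(1.8692308) = -0.8959763
x_3 = 1.8692308 − (-0.8959763)·(1.8692308 − 2.9000000) / (-0.8959763 − 4.0200000) = 1.8692308 − (0.9235448)/(-4.9159763) = 2.0570968
p(2.0570968) = -0.1583529
x_4 = 2.0570968 − (-0.1583529)·(2.0570968 − 1.8692308) / (-0.1583529 − (-0.8959763)) = 2.0570968 − (-0.0297491)/(0.7376235) = 2.0974278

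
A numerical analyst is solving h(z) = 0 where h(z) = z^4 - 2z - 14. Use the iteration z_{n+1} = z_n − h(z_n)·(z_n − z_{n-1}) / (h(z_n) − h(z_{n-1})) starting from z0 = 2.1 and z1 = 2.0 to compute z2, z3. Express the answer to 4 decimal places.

h(2.1) = 1.248100, h(2.0) = -2.000000
z2 = 2.000000 − (-2.000000)·(2.000000 − 2.100000) / (-2.000000 − 1.248100) = 2.000000 − (0.200000)/(-3.248100) = 2.061574
h(2.061574) = -0.059890
z3 = 2.061574 − (-0.059890)·(2.061574 − 2.000000) / (-0.059890 − (-2.000000)) = 2.061574 − (-0.003688)/(1.940110) = 2.063475

2.0616, 2.0635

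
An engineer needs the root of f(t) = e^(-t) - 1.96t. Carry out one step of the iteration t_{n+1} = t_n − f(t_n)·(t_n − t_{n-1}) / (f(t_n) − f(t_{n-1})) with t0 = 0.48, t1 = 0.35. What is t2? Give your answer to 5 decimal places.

0.35713

f(0.48) = -0.3220166, f(0.35) = 0.0186881
t2 = 0.3500000 − 0.0186881·(0.3500000 − 0.4800000) / (0.0186881 − (-0.3220166)) = 0.3500000 − (-0.0024295)/(0.3407047) = 0.3571307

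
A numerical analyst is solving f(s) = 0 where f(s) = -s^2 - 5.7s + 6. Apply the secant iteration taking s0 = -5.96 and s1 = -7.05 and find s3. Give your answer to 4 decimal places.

-6.6058

f(-5.96) = 4.450400, f(-7.05) = -3.517500
s2 = -7.050000 − (-3.517500)·(-7.050000 − (-5.960000)) / (-3.517500 − 4.450400) = -7.050000 − (3.834075)/(-7.967900) = -6.568810
f(-6.568810) = 0.292953
s3 = -6.568810 − 0.292953·(-6.568810 − (-7.050000)) / (0.292953 − (-3.517500)) = -6.568810 − (0.140966)/(3.810453) = -6.605804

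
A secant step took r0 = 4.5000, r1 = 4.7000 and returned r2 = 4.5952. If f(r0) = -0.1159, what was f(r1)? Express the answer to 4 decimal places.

The secant line through (4.5000, -0.1159) and (4.7000, f(r1)) crosses zero at r2 = 4.5952.
So (4.5000, -0.1159), (4.7000, f(r1)), (4.5952, 0) are collinear:
f(r1) = -0.1159 · (4.7000 − 4.5952) / (4.5000 − 4.5952) = -0.1159 · (0.104800)/(-0.095200) = 0.127587

0.1276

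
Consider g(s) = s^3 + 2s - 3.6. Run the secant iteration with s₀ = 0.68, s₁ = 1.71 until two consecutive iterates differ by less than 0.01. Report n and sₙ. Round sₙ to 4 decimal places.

n = 5, sₙ = 1.1121

g(0.68) = -1.925568, g(1.71) = 4.820211
s₂ = 1.710000 − 4.820211·(1.030000)/(6.745779) = 0.974011;  |Δ| = 0.735989
g(0.974011) = -0.727935
s₃ = 0.974011 − (-0.727935)·(-0.735989)/(-5.548146) = 1.070575;  |Δ| = 0.096564
g(1.070575) = -0.231829
s₄ = 1.070575 − (-0.231829)·(0.096564)/(0.496106) = 1.115700;  |Δ| = 0.045124
g(1.115700) = 0.020205
s₅ = 1.115700 − 0.020205·(0.045124)/(0.252034) = 1.112082;  |Δ| = 0.003618
|s₅ − s₄| = 0.003618 < 0.01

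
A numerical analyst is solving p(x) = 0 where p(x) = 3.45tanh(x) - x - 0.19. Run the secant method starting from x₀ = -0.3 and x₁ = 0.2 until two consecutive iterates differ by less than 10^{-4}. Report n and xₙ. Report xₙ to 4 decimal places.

p(-0.3) = -0.895029, p(0.2) = 0.290945
x₂ = 0.200000 − 0.290945·(0.500000)/(1.185973) = 0.077339;  |Δ| = 0.122661
p(0.077339) = -0.001050
x₃ = 0.077339 − (-0.001050)·(-0.122661)/(-0.291994) = 0.077780;  |Δ| = 0.000441
p(0.077780) = 0.000022
x₄ = 0.077780 − 0.000022·(0.000441)/(0.001071) = 0.077771;  |Δ| = 0.000009
|x₄ − x₃| = 0.000009 < 10^{-4}

n = 4, xₙ = 0.0778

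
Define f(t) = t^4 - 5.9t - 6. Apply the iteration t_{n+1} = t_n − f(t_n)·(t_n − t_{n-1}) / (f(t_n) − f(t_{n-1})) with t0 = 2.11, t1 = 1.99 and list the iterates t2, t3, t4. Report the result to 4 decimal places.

f(2.11) = 1.372194, f(1.99) = -2.058608
t2 = 1.990000 − (-2.058608)·(1.990000 − 2.110000) / (-2.058608 − 1.372194) = 1.990000 − (0.247033)/(-3.430802) = 2.062004
f(2.062004) = -0.087493
t3 = 2.062004 − (-0.087493)·(2.062004 − 1.990000) / (-0.087493 − (-2.058608)) = 2.062004 − (-0.006300)/(1.971115) = 2.065201
f(2.065201) = 0.005996
t4 = 2.065201 − 0.005996·(2.065201 − 2.062004) / (0.005996 − (-0.087493)) = 2.065201 − (0.000019)/(0.093490) = 2.064996

2.0620, 2.0652, 2.0650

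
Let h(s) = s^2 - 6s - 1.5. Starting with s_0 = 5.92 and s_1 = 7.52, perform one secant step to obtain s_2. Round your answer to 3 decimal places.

6.185

h(5.92) = -1.97360, h(7.52) = 9.93040
s_2 = 7.52000 − 9.93040·(7.52000 − 5.92000) / (9.93040 − (-1.97360)) = 7.52000 − (15.88864)/(11.90400) = 6.18527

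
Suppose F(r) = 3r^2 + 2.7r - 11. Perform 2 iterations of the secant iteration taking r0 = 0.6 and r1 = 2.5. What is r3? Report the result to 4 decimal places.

1.4698

F(0.6) = -8.300000, F(2.5) = 14.500000
r2 = 2.500000 − 14.500000·(2.500000 − 0.600000) / (14.500000 − (-8.300000)) = 2.500000 − (27.550000)/(22.800000) = 1.291667
F(1.291667) = -2.507292
r3 = 1.291667 − (-2.507292)·(1.291667 − 2.500000) / (-2.507292 − 14.500000) = 1.291667 − (3.029644)/(-17.007292) = 1.469805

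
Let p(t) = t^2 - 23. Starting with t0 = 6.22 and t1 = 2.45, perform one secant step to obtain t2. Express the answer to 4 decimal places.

4.4105

p(6.22) = 15.688400, p(2.45) = -16.997500
t2 = 2.450000 − (-16.997500)·(2.450000 − 6.220000) / (-16.997500 − 15.688400) = 2.450000 − (64.080575)/(-32.685900) = 4.410496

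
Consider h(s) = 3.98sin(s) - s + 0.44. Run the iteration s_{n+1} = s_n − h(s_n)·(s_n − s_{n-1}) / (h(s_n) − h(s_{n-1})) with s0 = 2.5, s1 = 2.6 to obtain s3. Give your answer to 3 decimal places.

h(2.5) = 0.32192, h(2.6) = -0.10830
s2 = 2.60000 − (-0.10830)·(2.60000 − 2.50000) / (-0.10830 − 0.32192) = 2.60000 − (-0.01083)/(-0.43022) = 2.57483
h(2.57483) = 0.00206
s3 = 2.57483 − 0.00206·(2.57483 − 2.60000) / (0.00206 − (-0.10830)) = 2.57483 − (-0.00005)/(0.11037) = 2.57530

2.575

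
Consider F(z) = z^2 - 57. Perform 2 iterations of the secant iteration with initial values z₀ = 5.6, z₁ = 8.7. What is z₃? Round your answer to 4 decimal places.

F(5.6) = -25.640000, F(8.7) = 18.690000
z₂ = 8.700000 − 18.690000·(8.700000 − 5.600000) / (18.690000 − (-25.640000)) = 8.700000 − (57.939000)/(44.330000) = 7.393007
F(7.393007) = -2.343448
z₃ = 7.393007 − (-2.343448)·(7.393007 − 8.700000) / (-2.343448 − 18.690000) = 7.393007 − (3.062870)/(-21.033448) = 7.538626

7.5386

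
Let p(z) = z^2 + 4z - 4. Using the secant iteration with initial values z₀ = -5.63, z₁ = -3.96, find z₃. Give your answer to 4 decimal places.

-4.8516

p(-5.63) = 5.176900, p(-3.96) = -4.158400
z₂ = -3.960000 − (-4.158400)·(-3.960000 − (-5.630000)) / (-4.158400 − 5.176900) = -3.960000 − (-6.944528)/(-9.335300) = -4.703900
p(-4.703900) = -0.688926
z₃ = -4.703900 − (-0.688926)·(-4.703900 − (-3.960000)) / (-0.688926 − (-4.158400)) = -4.703900 − (0.512492)/(3.469474) = -4.851614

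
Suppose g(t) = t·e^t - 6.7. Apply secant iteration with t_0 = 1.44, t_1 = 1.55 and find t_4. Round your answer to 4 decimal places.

1.4980

g(1.44) = -0.622198, g(1.55) = 0.602779
t_2 = 1.550000 − 0.602779·(1.550000 − 1.440000) / (0.602779 − (-0.622198)) = 1.550000 − (0.066306)/(1.224977) = 1.495872
g(1.495872) = -0.023585
t_3 = 1.495872 − (-0.023585)·(1.495872 − 1.550000) / (-0.023585 − 0.602779) = 1.495872 − (0.001277)/(-0.626364) = 1.497910
g(1.497910) = -0.000849
t_4 = 1.497910 − (-0.000849)·(1.497910 − 1.495872) / (-0.000849 − (-0.023585)) = 1.497910 − (-0.000002)/(0.022737) = 1.497986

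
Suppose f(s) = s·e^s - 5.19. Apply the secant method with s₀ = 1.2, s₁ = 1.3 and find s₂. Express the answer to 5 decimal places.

f(1.2) = -1.2058597, f(1.3) = -0.4199143
s₂ = 1.3000000 − (-0.4199143)·(1.3000000 − 1.2000000) / (-0.4199143 − (-1.2058597)) = 1.3000000 − (-0.0419914)/(0.7859454) = 1.3534279

1.35343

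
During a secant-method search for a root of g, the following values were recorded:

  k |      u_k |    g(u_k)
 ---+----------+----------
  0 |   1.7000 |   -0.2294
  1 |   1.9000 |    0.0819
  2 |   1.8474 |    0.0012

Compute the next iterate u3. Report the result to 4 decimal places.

u3 = 1.8474 − 0.0012·(1.8474 − 1.9000) / (0.0012 − 0.0819)
   = 1.8474 − (-0.000063)/(-0.080700) = 1.846618

1.8466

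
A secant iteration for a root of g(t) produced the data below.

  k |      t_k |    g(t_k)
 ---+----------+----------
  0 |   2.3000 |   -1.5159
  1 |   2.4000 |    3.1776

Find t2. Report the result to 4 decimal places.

t2 = 2.4000 − 3.1776·(2.4000 − 2.3000) / (3.1776 − (-1.5159))
   = 2.4000 − (0.317760)/(4.693500) = 2.332298

2.3323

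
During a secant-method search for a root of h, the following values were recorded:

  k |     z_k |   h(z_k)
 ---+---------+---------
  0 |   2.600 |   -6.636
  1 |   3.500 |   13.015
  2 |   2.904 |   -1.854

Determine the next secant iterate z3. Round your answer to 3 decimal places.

z3 = 2.904 − (-1.854)·(2.904 − 3.500) / (-1.854 − 13.015)
   = 2.904 − (1.10498)/(-14.86900) = 2.97831

2.978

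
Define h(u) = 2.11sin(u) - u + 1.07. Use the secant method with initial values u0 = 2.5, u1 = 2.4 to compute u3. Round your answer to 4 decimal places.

2.4369

h(2.5) = -0.167224, h(2.4) = 0.095227
u2 = 2.400000 − 0.095227·(2.400000 − 2.500000) / (0.095227 − (-0.167224)) = 2.400000 − (-0.009523)/(0.262451) = 2.436284
h(2.436284) = 0.001564
u3 = 2.436284 − 0.001564·(2.436284 − 2.400000) / (0.001564 − 0.095227) = 2.436284 − (0.000057)/(-0.093664) = 2.436890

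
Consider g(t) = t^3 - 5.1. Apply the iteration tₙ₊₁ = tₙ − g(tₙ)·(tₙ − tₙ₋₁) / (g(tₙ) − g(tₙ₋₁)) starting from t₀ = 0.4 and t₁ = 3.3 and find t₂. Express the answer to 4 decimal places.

g(0.4) = -5.036000, g(3.3) = 30.837000
t₂ = 3.300000 − 30.837000·(3.300000 − 0.400000) / (30.837000 − (-5.036000)) = 3.300000 − (89.427300)/(35.873000) = 0.807114

0.8071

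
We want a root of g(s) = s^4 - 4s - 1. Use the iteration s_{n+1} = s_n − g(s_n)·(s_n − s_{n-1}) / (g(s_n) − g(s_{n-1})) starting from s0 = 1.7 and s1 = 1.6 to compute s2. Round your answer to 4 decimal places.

1.6605

g(1.7) = 0.552100, g(1.6) = -0.846400
s2 = 1.600000 − (-0.846400)·(1.600000 − 1.700000) / (-0.846400 − 0.552100) = 1.600000 − (0.084640)/(-1.398500) = 1.660522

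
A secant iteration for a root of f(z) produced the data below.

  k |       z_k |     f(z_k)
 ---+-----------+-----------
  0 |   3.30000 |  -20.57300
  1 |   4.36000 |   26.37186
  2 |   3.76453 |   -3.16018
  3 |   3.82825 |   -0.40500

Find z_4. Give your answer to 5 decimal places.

z_4 = 3.82825 − (-0.40500)·(3.82825 − 3.76453) / (-0.40500 − (-3.16018))
   = 3.82825 − (-0.0258066)/(2.7551800) = 3.8376166

3.83762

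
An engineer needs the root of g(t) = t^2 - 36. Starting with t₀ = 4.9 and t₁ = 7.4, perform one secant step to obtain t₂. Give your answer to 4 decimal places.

g(4.9) = -11.990000, g(7.4) = 18.760000
t₂ = 7.400000 − 18.760000·(7.400000 − 4.900000) / (18.760000 − (-11.990000)) = 7.400000 − (46.900000)/(30.750000) = 5.874797

5.8748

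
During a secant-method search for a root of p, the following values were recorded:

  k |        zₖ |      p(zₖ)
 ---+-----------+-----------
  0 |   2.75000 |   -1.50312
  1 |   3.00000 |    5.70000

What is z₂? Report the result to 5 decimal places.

z₂ = 3.00000 − 5.70000·(3.00000 − 2.75000) / (5.70000 − (-1.50312))
   = 3.00000 − (1.4250000)/(7.2031200) = 2.8021691

2.80217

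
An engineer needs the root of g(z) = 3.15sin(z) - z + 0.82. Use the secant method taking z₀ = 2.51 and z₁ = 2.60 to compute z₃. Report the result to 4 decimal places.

2.5574

g(2.51) = 0.169857, g(2.60) = -0.156171
z₂ = 2.600000 − (-0.156171)·(2.600000 − 2.510000) / (-0.156171 − 0.169857) = 2.600000 − (-0.014055)/(-0.326028) = 2.556889
g(2.556889) = 0.001760
z₃ = 2.556889 − 0.001760·(2.556889 − 2.600000) / (0.001760 − (-0.156171)) = 2.556889 − (-0.000076)/(0.157931) = 2.557370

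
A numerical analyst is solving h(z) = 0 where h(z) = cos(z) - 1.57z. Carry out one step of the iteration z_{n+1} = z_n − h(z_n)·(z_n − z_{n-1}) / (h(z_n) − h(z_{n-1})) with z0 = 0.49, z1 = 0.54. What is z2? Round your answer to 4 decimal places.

0.5448

h(0.49) = 0.113033, h(0.54) = 0.009909
z2 = 0.540000 − 0.009909·(0.540000 − 0.490000) / (0.009909 − 0.113033) = 0.540000 − (0.000495)/(-0.103124) = 0.544804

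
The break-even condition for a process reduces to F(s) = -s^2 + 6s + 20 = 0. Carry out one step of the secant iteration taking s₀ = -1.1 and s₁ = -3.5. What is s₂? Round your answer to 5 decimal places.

-2.25000

F(-1.1) = 12.1900000, F(-3.5) = -13.2500000
s₂ = -3.5000000 − (-13.2500000)·(-3.5000000 − (-1.1000000)) / (-13.2500000 − 12.1900000) = -3.5000000 − (31.8000000)/(-25.4400000) = -2.2500000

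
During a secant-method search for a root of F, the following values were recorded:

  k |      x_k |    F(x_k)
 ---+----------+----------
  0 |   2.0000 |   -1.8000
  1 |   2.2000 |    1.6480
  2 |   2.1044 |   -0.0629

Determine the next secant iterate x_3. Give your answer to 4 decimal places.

2.1079

x_3 = 2.1044 − (-0.0629)·(2.1044 − 2.2000) / (-0.0629 − 1.6480)
   = 2.1044 − (0.006013)/(-1.710900) = 2.107915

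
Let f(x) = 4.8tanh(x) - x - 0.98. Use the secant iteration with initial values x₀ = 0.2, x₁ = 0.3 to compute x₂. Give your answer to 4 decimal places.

0.2663

f(0.2) = -0.232598, f(0.3) = 0.118301
x₂ = 0.300000 − 0.118301·(0.300000 − 0.200000) / (0.118301 − (-0.232598)) = 0.300000 − (0.011830)/(0.350899) = 0.266286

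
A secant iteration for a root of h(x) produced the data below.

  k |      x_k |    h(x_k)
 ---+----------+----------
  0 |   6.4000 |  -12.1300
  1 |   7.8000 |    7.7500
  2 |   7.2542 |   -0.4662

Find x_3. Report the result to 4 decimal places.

x_3 = 7.2542 − (-0.4662)·(7.2542 − 7.8000) / (-0.4662 − 7.7500)
   = 7.2542 − (0.254452)/(-8.216200) = 7.285170

7.2852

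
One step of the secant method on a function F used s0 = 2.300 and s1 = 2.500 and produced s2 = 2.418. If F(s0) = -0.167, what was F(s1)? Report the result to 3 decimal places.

The secant line through (2.300, -0.167) and (2.500, F(s1)) crosses zero at s2 = 2.418.
So (2.300, -0.167), (2.500, F(s1)), (2.418, 0) are collinear:
F(s1) = -0.167 · (2.500 − 2.418) / (2.300 − 2.418) = -0.167 · (0.08200)/(-0.11800) = 0.11605

0.116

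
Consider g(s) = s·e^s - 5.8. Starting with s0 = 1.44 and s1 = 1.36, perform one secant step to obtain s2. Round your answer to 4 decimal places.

g(1.44) = 0.277802, g(1.36) = -0.501177
s2 = 1.360000 − (-0.501177)·(1.360000 − 1.440000) / (-0.501177 − 0.277802) = 1.360000 − (0.040094)/(-0.778979) = 1.411470

1.4115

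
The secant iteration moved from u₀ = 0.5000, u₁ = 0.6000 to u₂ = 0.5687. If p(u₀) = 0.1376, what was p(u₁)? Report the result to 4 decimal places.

-0.0627

The secant line through (0.5000, 0.1376) and (0.6000, p(u₁)) crosses zero at u₂ = 0.5687.
So (0.5000, 0.1376), (0.6000, p(u₁)), (0.5687, 0) are collinear:
p(u₁) = 0.1376 · (0.6000 − 0.5687) / (0.5000 − 0.5687) = 0.1376 · (0.031300)/(-0.068700) = -0.062691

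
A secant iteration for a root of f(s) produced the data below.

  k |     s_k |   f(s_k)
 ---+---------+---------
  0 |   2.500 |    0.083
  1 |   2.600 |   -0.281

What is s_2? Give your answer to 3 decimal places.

s_2 = 2.600 − (-0.281)·(2.600 − 2.500) / (-0.281 − 0.083)
   = 2.600 − (-0.02810)/(-0.36400) = 2.52280

2.523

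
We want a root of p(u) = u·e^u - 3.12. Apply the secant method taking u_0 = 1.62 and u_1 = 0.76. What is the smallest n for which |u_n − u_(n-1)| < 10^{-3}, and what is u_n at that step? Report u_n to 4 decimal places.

n = 6, u_n = 1.0701

p(1.62) = 5.066006, p(0.76) = -1.494910
u_2 = 0.760000 − (-1.494910)·(-0.860000)/(-6.560916) = 0.955952;  |Δ| = 0.195952
p(0.955952) = -0.633431
u_3 = 0.955952 − (-0.633431)·(0.195952)/(0.861479) = 1.100032;  |Δ| = 0.144080
p(1.100032) = 0.184783
u_4 = 1.100032 − 0.184783·(0.144080)/(0.818214) = 1.067493;  |Δ| = 0.032539
p(1.067493) = -0.015644
u_5 = 1.067493 − (-0.015644)·(-0.032539)/(-0.200427) = 1.070033;  |Δ| = 0.002540
p(1.070033) = -0.000345
u_6 = 1.070033 − (-0.000345)·(0.002540)/(0.015299) = 1.070090;  |Δ| = 0.000057
|u_6 − u_5| = 0.000057 < 10^{-3}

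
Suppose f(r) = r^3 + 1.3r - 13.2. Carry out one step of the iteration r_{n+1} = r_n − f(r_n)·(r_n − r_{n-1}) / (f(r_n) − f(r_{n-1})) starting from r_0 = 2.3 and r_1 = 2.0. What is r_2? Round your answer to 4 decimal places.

2.1712

f(2.3) = 1.957000, f(2.0) = -2.600000
r_2 = 2.000000 − (-2.600000)·(2.000000 − 2.300000) / (-2.600000 − 1.957000) = 2.000000 − (0.780000)/(-4.557000) = 2.171165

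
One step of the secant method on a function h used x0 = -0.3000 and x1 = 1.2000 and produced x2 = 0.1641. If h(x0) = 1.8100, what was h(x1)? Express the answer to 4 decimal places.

-4.0400

The secant line through (-0.3000, 1.8100) and (1.2000, h(x1)) crosses zero at x2 = 0.1641.
So (-0.3000, 1.8100), (1.2000, h(x1)), (0.1641, 0) are collinear:
h(x1) = 1.8100 · (1.2000 − 0.1641) / (-0.3000 − 0.1641) = 1.8100 · (1.035900)/(-0.464100) = -4.040032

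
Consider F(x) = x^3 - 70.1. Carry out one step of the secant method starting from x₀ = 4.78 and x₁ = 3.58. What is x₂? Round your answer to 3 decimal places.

4.039

F(4.78) = 39.11535, F(3.58) = -24.21729
x₂ = 3.58000 − (-24.21729)·(3.58000 − 4.78000) / (-24.21729 − 39.11535) = 3.58000 − (29.06075)/(-63.33264) = 4.03886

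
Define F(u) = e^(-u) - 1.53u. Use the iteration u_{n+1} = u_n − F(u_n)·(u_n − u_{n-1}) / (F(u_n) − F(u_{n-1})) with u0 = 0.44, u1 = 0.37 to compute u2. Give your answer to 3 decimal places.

0.427

F(0.44) = -0.02916, F(0.37) = 0.12463
u2 = 0.37000 − 0.12463·(0.37000 − 0.44000) / (0.12463 − (-0.02916)) = 0.37000 − (-0.00872)/(0.15380) = 0.42673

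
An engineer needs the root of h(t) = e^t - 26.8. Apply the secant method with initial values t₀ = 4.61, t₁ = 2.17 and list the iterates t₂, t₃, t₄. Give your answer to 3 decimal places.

2.650, 3.775, 3.133

h(4.61) = 73.68415, h(2.17) = -18.04172
t₂ = 2.17000 − (-18.04172)·(2.17000 − 4.61000) / (-18.04172 − 73.68415) = 2.17000 − (44.02179)/(-91.72587) = 2.64993
h(2.64993) = -12.64698
t₃ = 2.64993 − (-12.64698)·(2.64993 − 2.17000) / (-12.64698 − (-18.04172)) = 2.64993 − (-6.06964)/(5.39473) = 3.77503
h(3.77503) = 16.79893
t₄ = 3.77503 − 16.79893·(3.77503 − 2.64993) / (16.79893 − (-12.64698)) = 3.77503 − (18.90055)/(29.44591) = 3.13316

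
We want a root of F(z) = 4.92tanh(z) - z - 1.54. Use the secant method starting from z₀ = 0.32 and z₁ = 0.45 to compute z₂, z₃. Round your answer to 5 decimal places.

0.42365, 0.42224

F(0.32) = -0.3372259, F(0.45) = 0.0857431
z₂ = 0.4500000 − 0.0857431·(0.4500000 − 0.3200000) / (0.0857431 − (-0.3372259)) = 0.4500000 − (0.0111466)/(0.4229691) = 0.4236468
F(0.4236468) = 0.0043443
z₃ = 0.4236468 − 0.0043443·(0.4236468 − 0.4500000) / (0.0043443 − 0.0857431) = 0.4236468 − (-0.0001145)/(-0.0813988) = 0.4222403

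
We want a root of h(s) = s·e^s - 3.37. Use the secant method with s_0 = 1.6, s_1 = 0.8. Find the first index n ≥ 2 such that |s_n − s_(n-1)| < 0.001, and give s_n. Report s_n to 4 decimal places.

n = 6, s_n = 1.1103

h(1.6) = 4.554852, h(0.8) = -1.589567
s_2 = 0.800000 − (-1.589567)·(-0.800000)/(-6.144419) = 1.006961;  |Δ| = 0.206961
h(1.006961) = -0.613677
s_3 = 1.006961 − (-0.613677)·(0.206961)/(0.975890) = 1.137106;  |Δ| = 0.130145
h(1.137106) = 0.175190
s_4 = 1.137106 − 0.175190·(0.130145)/(0.788868) = 1.108203;  |Δ| = 0.028902
h(1.108203) = -0.013350
s_5 = 1.108203 − (-0.013350)·(-0.028902)/(-0.188541) = 1.110250;  |Δ| = 0.002047
h(1.110250) = -0.000262
s_6 = 1.110250 − (-0.000262)·(0.002047)/(0.013088) = 1.110291;  |Δ| = 0.000041
|s_6 − s_5| = 0.000041 < 0.001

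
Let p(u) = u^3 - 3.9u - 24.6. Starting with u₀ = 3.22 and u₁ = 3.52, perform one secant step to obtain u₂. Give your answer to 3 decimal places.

p(3.22) = -3.77175, p(3.52) = 5.28621
u₂ = 3.52000 − 5.28621·(3.52000 − 3.22000) / (5.28621 − (-3.77175)) = 3.52000 − (1.58586)/(9.05796) = 3.34492

3.345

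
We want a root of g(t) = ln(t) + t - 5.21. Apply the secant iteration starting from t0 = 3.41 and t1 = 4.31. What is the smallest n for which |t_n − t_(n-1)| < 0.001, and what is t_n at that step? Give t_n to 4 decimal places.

n = 4, t_n = 3.8595

g(3.41) = -0.573288, g(4.31) = 0.560938
t2 = 4.310000 − 0.560938·(0.900000)/(1.134226) = 3.864900;  |Δ| = 0.445100
g(3.864900) = 0.006835
t3 = 3.864900 − 0.006835·(-0.445100)/(-0.554102) = 3.859409;  |Δ| = 0.005491
g(3.859409) = -0.000077
t4 = 3.859409 − (-0.000077)·(-0.005491)/(-0.006913) = 3.859470;  |Δ| = 0.000061
|t4 − t3| = 0.000061 < 0.001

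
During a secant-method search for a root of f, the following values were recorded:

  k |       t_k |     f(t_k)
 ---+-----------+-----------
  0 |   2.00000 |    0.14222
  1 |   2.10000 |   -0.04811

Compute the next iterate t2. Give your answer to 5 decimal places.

t2 = 2.10000 − (-0.04811)·(2.10000 − 2.00000) / (-0.04811 − 0.14222)
   = 2.10000 − (-0.0048110)/(-0.1903300) = 2.0747228

2.07472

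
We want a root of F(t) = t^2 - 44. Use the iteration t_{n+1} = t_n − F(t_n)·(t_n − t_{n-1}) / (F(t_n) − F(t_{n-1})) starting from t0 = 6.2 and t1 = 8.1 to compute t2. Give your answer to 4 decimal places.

6.5888

F(6.2) = -5.560000, F(8.1) = 21.610000
t2 = 8.100000 − 21.610000·(8.100000 − 6.200000) / (21.610000 − (-5.560000)) = 8.100000 − (41.059000)/(27.170000) = 6.588811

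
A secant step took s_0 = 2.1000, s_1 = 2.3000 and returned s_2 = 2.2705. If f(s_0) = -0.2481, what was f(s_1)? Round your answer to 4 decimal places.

0.0429

The secant line through (2.1000, -0.2481) and (2.3000, f(s_1)) crosses zero at s_2 = 2.2705.
So (2.1000, -0.2481), (2.3000, f(s_1)), (2.2705, 0) are collinear:
f(s_1) = -0.2481 · (2.3000 − 2.2705) / (2.1000 − 2.2705) = -0.2481 · (0.029500)/(-0.170500) = 0.042926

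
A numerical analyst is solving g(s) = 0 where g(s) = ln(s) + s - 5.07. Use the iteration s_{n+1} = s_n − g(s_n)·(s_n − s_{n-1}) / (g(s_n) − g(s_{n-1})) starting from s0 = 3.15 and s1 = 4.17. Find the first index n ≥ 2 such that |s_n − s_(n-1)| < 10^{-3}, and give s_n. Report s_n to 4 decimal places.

g(3.15) = -0.772598, g(4.17) = 0.527916
s2 = 4.170000 − 0.527916·(1.020000)/(1.300514) = 3.755953;  |Δ| = 0.414047
g(3.755953) = 0.009294
s3 = 3.755953 − 0.009294·(-0.414047)/(-0.518622) = 3.748532;  |Δ| = 0.007420
g(3.748532) = -0.000103
s4 = 3.748532 − (-0.000103)·(-0.007420)/(-0.009398) = 3.748614;  |Δ| = 0.000082
|s4 − s3| = 0.000082 < 10^{-3}

n = 4, s_n = 3.7486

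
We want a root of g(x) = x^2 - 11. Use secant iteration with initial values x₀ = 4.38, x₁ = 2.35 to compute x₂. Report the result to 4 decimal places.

g(4.38) = 8.184400, g(2.35) = -5.477500
x₂ = 2.350000 − (-5.477500)·(2.350000 − 4.380000) / (-5.477500 − 8.184400) = 2.350000 − (11.119325)/(-13.661900) = 3.163893

3.1639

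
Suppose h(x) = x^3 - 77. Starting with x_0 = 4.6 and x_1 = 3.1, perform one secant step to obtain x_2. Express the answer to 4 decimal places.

h(4.6) = 20.336000, h(3.1) = -47.209000
x_2 = 3.100000 − (-47.209000)·(3.100000 − 4.600000) / (-47.209000 − 20.336000) = 3.100000 − (70.813500)/(-67.545000) = 4.148390

4.1484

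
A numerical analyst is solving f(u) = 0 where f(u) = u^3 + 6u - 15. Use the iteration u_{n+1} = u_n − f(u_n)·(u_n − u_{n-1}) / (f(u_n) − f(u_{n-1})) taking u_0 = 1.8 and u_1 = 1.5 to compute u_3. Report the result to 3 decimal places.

f(1.8) = 1.63200, f(1.5) = -2.62500
u_2 = 1.50000 − (-2.62500)·(1.50000 − 1.80000) / (-2.62500 − 1.63200) = 1.50000 − (0.78750)/(-4.25700) = 1.68499
f(1.68499) = -0.10606
u_3 = 1.68499 − (-0.10606)·(1.68499 − 1.50000) / (-0.10606 − (-2.62500)) = 1.68499 − (-0.01962)/(2.51894) = 1.69278

1.693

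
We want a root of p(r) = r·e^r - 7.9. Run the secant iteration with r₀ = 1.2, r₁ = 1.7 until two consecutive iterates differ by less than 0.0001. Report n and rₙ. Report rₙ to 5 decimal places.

p(1.2) = -3.9158597, p(1.7) = 1.4057106
r₂ = 1.7000000 − 1.4057106·(0.5000000)/(5.3215703) = 1.5679233;  |Δ| = 0.1320767
p(1.5679233) = -0.3791787
r₃ = 1.5679233 − (-0.3791787)·(-0.1320767)/(-1.7848892) = 1.5959815;  |Δ| = 0.0280581
p(1.5959815) = -0.0267547
r₄ = 1.5959815 − (-0.0267547)·(0.0280581)/(0.3524240) = 1.5981115;  |Δ| = 0.0021301
p(1.5981115) = 0.0005641
r₅ = 1.5981115 − 0.0005641·(0.0021301)/(0.0273188) = 1.5980675;  |Δ| = 0.0000440
|r₅ − r₄| = 0.0000440 < 0.0001

n = 5, rₙ = 1.59807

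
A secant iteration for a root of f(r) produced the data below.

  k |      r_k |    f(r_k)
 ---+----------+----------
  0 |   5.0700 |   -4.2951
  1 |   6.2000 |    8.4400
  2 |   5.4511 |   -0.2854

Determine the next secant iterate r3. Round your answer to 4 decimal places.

r3 = 5.4511 − (-0.2854)·(5.4511 − 6.2000) / (-0.2854 − 8.4400)
   = 5.4511 − (0.213736)/(-8.725400) = 5.475596

5.4756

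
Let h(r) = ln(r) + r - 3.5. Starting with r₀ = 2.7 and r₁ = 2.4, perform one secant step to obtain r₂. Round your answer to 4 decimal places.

2.5612

h(2.7) = 0.193252, h(2.4) = -0.224531
r₂ = 2.400000 − (-0.224531)·(2.400000 − 2.700000) / (-0.224531 − 0.193252) = 2.400000 − (0.067359)/(-0.417783) = 2.561231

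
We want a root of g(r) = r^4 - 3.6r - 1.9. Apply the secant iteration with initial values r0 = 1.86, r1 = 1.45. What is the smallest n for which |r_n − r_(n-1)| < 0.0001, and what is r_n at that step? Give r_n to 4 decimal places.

g(1.86) = 3.372832, g(1.45) = -2.699494
r2 = 1.450000 − (-2.699494)·(-0.410000)/(-6.072326) = 1.632268;  |Δ| = 0.182268
g(1.632268) = -0.677673
r3 = 1.632268 − (-0.677673)·(0.182268)/(2.021821) = 1.693361;  |Δ| = 0.061093
g(1.693361) = 0.226291
r4 = 1.693361 − 0.226291·(0.061093)/(0.903963) = 1.678067;  |Δ| = 0.015293
g(1.678067) = -0.011692
r5 = 1.678067 − (-0.011692)·(-0.015293)/(-0.237982) = 1.678819;  |Δ| = 0.000751
g(1.678819) = -0.000186
r6 = 1.678819 − (-0.000186)·(0.000751)/(0.011506) = 1.678831;  |Δ| = 0.000012
|r6 − r5| = 0.000012 < 0.0001

n = 6, r_n = 1.6788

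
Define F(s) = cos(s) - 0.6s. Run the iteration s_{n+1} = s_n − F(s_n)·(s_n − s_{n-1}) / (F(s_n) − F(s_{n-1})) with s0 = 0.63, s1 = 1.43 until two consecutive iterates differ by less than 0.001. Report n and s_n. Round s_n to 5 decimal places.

n = 5, s_n = 0.95825

F(0.63) = 0.4300275, F(1.43) = -0.7176684
s2 = 1.4300000 − (-0.7176684)·(0.8000000)/(-1.1476959) = 0.9297501;  |Δ| = 0.5002499
F(0.9297501) = 0.0401842
s3 = 0.9297501 − 0.0401842·(-0.5002499)/(0.7578526) = 0.9562753;  |Δ| = 0.0265251
F(0.9562753) = 0.0028021
s4 = 0.9562753 − 0.0028021·(0.0265251)/(-0.0373820) = 0.9582636;  |Δ| = 0.0019883
F(0.9582636) = -0.0000165
s5 = 0.9582636 − (-0.0000165)·(0.0019883)/(-0.0028187) = 0.9582519;  |Δ| = 0.0000117
|s5 − s4| = 0.0000117 < 0.001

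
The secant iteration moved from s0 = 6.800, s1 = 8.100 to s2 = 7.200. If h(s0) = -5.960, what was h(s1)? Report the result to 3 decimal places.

13.410

The secant line through (6.800, -5.960) and (8.100, h(s1)) crosses zero at s2 = 7.200.
So (6.800, -5.960), (8.100, h(s1)), (7.200, 0) are collinear:
h(s1) = -5.960 · (8.100 − 7.200) / (6.800 − 7.200) = -5.960 · (0.90000)/(-0.40000) = 13.41000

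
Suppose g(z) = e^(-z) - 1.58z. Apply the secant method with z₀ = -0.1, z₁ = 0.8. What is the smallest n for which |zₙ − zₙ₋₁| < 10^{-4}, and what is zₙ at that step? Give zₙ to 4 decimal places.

g(-0.1) = 1.263171, g(0.8) = -0.814671
z₂ = 0.800000 − (-0.814671)·(0.900000)/(-2.077842) = 0.447132;  |Δ| = 0.352868
g(0.447132) = -0.067009
z₃ = 0.447132 − (-0.067009)·(-0.352868)/(0.747662) = 0.415506;  |Δ| = 0.031626
g(0.415506) = 0.003506
z₄ = 0.415506 − 0.003506·(-0.031626)/(0.070515) = 0.417079;  |Δ| = 0.001572
g(0.417079) = -0.000015
z₅ = 0.417079 − (-0.000015)·(0.001572)/(-0.003522) = 0.417072;  |Δ| = 0.000007
|z₅ − z₄| = 0.000007 < 10^{-4}

n = 5, zₙ = 0.4171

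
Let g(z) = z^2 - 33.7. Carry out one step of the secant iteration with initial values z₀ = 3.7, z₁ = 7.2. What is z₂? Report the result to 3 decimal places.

g(3.7) = -20.01000, g(7.2) = 18.14000
z₂ = 7.20000 − 18.14000·(7.20000 − 3.70000) / (18.14000 − (-20.01000)) = 7.20000 − (63.49000)/(38.15000) = 5.53578

5.536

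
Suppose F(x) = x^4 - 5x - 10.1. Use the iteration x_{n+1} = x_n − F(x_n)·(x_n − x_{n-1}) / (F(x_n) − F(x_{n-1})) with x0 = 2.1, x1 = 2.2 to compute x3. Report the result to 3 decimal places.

2.135

F(2.1) = -1.15190, F(2.2) = 2.32560
x2 = 2.20000 − 2.32560·(2.20000 − 2.10000) / (2.32560 − (-1.15190)) = 2.20000 − (0.23256)/(3.47750) = 2.13312
F(2.13312) = -0.06112
x3 = 2.13312 − (-0.06112)·(2.13312 − 2.20000) / (-0.06112 − 2.32560) = 2.13312 − (0.00409)/(-2.38672) = 2.13484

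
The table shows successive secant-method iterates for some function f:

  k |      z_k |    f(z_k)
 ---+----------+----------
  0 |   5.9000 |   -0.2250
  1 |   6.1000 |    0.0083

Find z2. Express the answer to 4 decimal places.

6.0929

z2 = 6.1000 − 0.0083·(6.1000 − 5.9000) / (0.0083 − (-0.2250))
   = 6.1000 − (0.001660)/(0.233300) = 6.092885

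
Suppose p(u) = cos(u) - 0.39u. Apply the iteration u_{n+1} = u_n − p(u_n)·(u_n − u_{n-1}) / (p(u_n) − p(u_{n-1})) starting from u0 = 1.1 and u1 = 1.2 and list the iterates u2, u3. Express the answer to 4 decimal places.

p(1.1) = 0.024596, p(1.2) = -0.105642
u2 = 1.200000 − (-0.105642)·(1.200000 − 1.100000) / (-0.105642 − 0.024596) = 1.200000 − (-0.010564)/(-0.130238) = 1.118885
p(1.118885) = 0.000320
u3 = 1.118885 − 0.000320·(1.118885 − 1.200000) / (0.000320 − (-0.105642)) = 1.118885 − (-0.000026)/(0.105962) = 1.119130

1.1189, 1.1191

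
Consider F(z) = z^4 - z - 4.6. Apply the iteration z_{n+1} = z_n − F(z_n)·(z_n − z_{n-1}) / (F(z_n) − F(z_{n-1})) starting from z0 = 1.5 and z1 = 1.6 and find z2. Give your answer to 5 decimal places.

F(1.5) = -1.0375000, F(1.6) = 0.3536000
z2 = 1.6000000 − 0.3536000·(1.6000000 − 1.5000000) / (0.3536000 − (-1.0375000)) = 1.6000000 − (0.0353600)/(1.3911000) = 1.5745813

1.57458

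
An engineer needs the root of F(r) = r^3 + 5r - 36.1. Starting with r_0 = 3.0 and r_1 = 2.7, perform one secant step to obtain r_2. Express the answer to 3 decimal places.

F(3.0) = 5.90000, F(2.7) = -2.91700
r_2 = 2.70000 − (-2.91700)·(2.70000 − 3.00000) / (-2.91700 − 5.90000) = 2.70000 − (0.87510)/(-8.81700) = 2.79925

2.799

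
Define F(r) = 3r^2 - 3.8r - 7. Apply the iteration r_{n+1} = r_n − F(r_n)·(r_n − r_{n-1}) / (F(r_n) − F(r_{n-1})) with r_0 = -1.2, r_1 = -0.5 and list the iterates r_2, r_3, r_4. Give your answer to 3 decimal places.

F(-1.2) = 1.88000, F(-0.5) = -4.35000
r_2 = -0.50000 − (-4.35000)·(-0.50000 − (-1.20000)) / (-4.35000 − 1.88000) = -0.50000 − (-3.04500)/(-6.23000) = -0.98876
F(-0.98876) = -0.30973
r_3 = -0.98876 − (-0.30973)·(-0.98876 − (-0.50000)) / (-0.30973 − (-4.35000)) = -0.98876 − (0.15139)/(4.04027) = -1.02623
F(-1.02623) = 0.05915
r_4 = -1.02623 − 0.05915·(-1.02623 − (-0.98876)) / (0.05915 − (-0.30973)) = -1.02623 − (-0.00222)/(0.36889) = -1.02023

-0.989, -1.026, -1.020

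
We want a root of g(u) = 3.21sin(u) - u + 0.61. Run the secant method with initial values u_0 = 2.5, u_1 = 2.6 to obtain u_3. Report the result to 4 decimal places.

2.5087

g(2.5) = 0.031096, g(2.6) = -0.335241
u_2 = 2.600000 − (-0.335241)·(2.600000 − 2.500000) / (-0.335241 − 0.031096) = 2.600000 − (-0.033524)/(-0.366336) = 2.508488
g(2.508488) = 0.000709
u_3 = 2.508488 − 0.000709·(2.508488 − 2.600000) / (0.000709 − (-0.335241)) = 2.508488 − (-0.000065)/(0.335950) = 2.508681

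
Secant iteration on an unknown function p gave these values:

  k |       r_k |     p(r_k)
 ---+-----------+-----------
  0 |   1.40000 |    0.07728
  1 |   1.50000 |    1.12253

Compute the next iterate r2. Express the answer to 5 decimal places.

1.39261

r2 = 1.50000 − 1.12253·(1.50000 − 1.40000) / (1.12253 − 0.07728)
   = 1.50000 − (0.1122530)/(1.0452500) = 1.3926066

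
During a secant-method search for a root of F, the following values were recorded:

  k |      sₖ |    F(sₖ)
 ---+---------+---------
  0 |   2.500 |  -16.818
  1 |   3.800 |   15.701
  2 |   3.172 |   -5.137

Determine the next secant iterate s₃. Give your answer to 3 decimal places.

3.327

s₃ = 3.172 − (-5.137)·(3.172 − 3.800) / (-5.137 − 15.701)
   = 3.172 − (3.22604)/(-20.83800) = 3.32682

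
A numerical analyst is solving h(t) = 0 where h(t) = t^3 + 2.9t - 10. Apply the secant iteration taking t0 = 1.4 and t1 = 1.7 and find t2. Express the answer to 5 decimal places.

1.71550

h(1.4) = -3.1960000, h(1.7) = -0.1570000
t2 = 1.7000000 − (-0.1570000)·(1.7000000 − 1.4000000) / (-0.1570000 − (-3.1960000)) = 1.7000000 − (-0.0471000)/(3.0390000) = 1.7154985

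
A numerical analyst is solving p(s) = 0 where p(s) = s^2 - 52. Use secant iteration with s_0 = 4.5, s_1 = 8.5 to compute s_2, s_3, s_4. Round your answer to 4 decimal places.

p(4.5) = -31.750000, p(8.5) = 20.250000
s_2 = 8.500000 − 20.250000·(8.500000 − 4.500000) / (20.250000 − (-31.750000)) = 8.500000 − (81.000000)/(52.000000) = 6.942308
p(6.942308) = -3.804364
s_3 = 6.942308 − (-3.804364)·(6.942308 − 8.500000) / (-3.804364 − 20.250000) = 6.942308 − (5.926028)/(-24.054364) = 7.188667
p(7.188667) = -0.323060
s_4 = 7.188667 − (-0.323060)·(7.188667 − 6.942308) / (-0.323060 − (-3.804364)) = 7.188667 − (-0.079589)/(3.481304) = 7.211529

6.9423, 7.1887, 7.2115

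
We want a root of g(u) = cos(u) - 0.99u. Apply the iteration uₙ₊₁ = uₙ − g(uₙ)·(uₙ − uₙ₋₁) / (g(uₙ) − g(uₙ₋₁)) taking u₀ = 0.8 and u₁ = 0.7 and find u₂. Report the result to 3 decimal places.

g(0.8) = -0.09529, g(0.7) = 0.07184
u₂ = 0.70000 − 0.07184·(0.70000 − 0.80000) / (0.07184 − (-0.09529)) = 0.70000 − (-0.00718)/(0.16714) = 0.74298

0.743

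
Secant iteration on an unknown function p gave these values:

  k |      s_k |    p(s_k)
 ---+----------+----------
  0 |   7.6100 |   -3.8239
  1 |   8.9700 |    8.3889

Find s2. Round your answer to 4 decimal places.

8.0358

s2 = 8.9700 − 8.3889·(8.9700 − 7.6100) / (8.3889 − (-3.8239))
   = 8.9700 − (11.408904)/(12.212800) = 8.035824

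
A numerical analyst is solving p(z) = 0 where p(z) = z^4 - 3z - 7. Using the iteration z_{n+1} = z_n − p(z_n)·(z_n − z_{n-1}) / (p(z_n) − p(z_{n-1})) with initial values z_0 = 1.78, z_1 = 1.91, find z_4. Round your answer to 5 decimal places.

p(1.78) = -2.3012414, p(1.91) = 0.5786336
z_2 = 1.9100000 − 0.5786336·(1.9100000 − 1.7800000) / (0.5786336 − (-2.3012414)) = 1.9100000 − (0.0752224)/(2.8798750) = 1.8838800
p(1.8838800) = -0.0562119
z_3 = 1.8838800 − (-0.0562119)·(1.8838800 − 1.9100000) / (-0.0562119 − 0.5786336) = 1.8838800 − (0.0014683)/(-0.6348455) = 1.8861928
p(1.8861928) = -0.0011843
z_4 = 1.8861928 − (-0.0011843)·(1.8861928 − 1.8838800) / (-0.0011843 − (-0.0562119)) = 1.8861928 − (-0.0000027)/(0.0550276) = 1.8862425

1.88624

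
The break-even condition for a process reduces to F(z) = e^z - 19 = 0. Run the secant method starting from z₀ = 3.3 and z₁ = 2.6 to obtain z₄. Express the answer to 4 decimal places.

2.9441

F(3.3) = 8.112639, F(2.6) = -5.536262
z₂ = 2.600000 − (-5.536262)·(2.600000 − 3.300000) / (-5.536262 − 8.112639) = 2.600000 − (3.875383)/(-13.648901) = 2.883934
F(2.883934) = -1.115512
z₃ = 2.883934 − (-1.115512)·(2.883934 − 2.600000) / (-1.115512 − (-5.536262)) = 2.883934 − (-0.316732)/(4.420750) = 2.955580
F(2.955580) = 0.212869
z₄ = 2.955580 − 0.212869·(2.955580 − 2.883934) / (0.212869 − (-1.115512)) = 2.955580 − (0.015251)/(1.328381) = 2.944099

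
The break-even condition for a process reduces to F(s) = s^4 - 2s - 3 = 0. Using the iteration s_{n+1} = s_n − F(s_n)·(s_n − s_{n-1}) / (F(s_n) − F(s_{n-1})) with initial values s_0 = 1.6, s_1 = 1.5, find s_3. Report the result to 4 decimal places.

1.5749

F(1.6) = 0.353600, F(1.5) = -0.937500
s_2 = 1.500000 − (-0.937500)·(1.500000 − 1.600000) / (-0.937500 − 0.353600) = 1.500000 − (0.093750)/(-1.291100) = 1.572613
F(1.572613) = -0.028952
s_3 = 1.572613 − (-0.028952)·(1.572613 − 1.500000) / (-0.028952 − (-0.937500)) = 1.572613 − (-0.002102)/(0.908548) = 1.574926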